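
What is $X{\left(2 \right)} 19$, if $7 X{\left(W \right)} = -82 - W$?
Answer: $-228$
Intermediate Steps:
$X{\left(W \right)} = - \frac{82}{7} - \frac{W}{7}$ ($X{\left(W \right)} = \frac{-82 - W}{7} = - \frac{82}{7} - \frac{W}{7}$)
$X{\left(2 \right)} 19 = \left(- \frac{82}{7} - \frac{2}{7}\right) 19 = \left(-12\right) 19 = -228$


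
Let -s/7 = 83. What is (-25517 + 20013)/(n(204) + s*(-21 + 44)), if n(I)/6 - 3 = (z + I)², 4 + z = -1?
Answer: -5504/224261 ≈ -0.024543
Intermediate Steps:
z = -5 (z = -4 - 1 = -5)
s = -581 (s = -7*83 = -581)
n(I) = 18 + 6*(-5 + I)²
(-25517 + 20013)/(n(204) + s*(-21 + 44)) = (-25517 + 20013)/((18 + 6*(-5 + 204)²) - 581*(-21 + 44)) = -5504/((18 + 6*199²) - 581*23) = -5504/((18 + 6*39601) - 13363) = -5504/((18 + 237606) - 13363) = -5504/(237624 - 13363) = -5504/224261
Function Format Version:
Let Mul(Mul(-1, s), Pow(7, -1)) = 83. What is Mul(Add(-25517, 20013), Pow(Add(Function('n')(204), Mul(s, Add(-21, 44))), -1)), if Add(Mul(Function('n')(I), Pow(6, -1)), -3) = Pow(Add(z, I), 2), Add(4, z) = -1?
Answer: Rational(-5504, 224261) ≈ -0.024543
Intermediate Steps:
z = -5 (z = Add(-4, -1) = -5)
s = -581 (s = Mul(-7, 83) = -581)
Function('n')(I) = Add(18, Mul(6, Pow(Add(-5, I), 2)))
Mul(Add(-25517, 20013), Pow(Add(Function('n')(204), Mul(s, Add(-21, 44))), -1)) = Mul(Add(-25517, 20013), Pow(Add(Add(18, Mul(6, Pow(Add(-5, 204), 2))), Mul(-581, Add(-21, 44))), -1)) = Mul(-5504, Pow(Add(Add(18, Mul(6, Pow(199, 2))), Mul(-581, 23)), -1)) = Mul(-5504, Pow(Add(Add(18, Mul(6, 39601)), -13363), -1)) = Mul(-5504, Pow(Add(Add(18, 237606), -13363), -1)) = Mul(-5504, Pow(Add(237624, -13363), -1)) = Mul(-5504, Pow(224261, -1)) = Mul(-5504, Rational(1, 224261)) = Rational(-5504, 224261)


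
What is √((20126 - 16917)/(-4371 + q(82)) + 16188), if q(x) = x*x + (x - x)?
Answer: √89634177269/2353 ≈ 127.24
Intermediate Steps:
q(x) = x² (q(x) = x² + 0 = x²)
√((20126 - 16917)/(-4371 + q(82)) + 16188) = √((20126 - 16917)/(-4371 + 82²) + 16188) = √(3209/(-4371 + 6724) + 16188) = √(3209/2353 + 16188) = √(38093573/2353) = √89634177269/2353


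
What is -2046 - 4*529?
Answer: -4162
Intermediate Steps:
-2046 - 4*529 = -2046 - 1*2116 = -2046 - 2116 = -4162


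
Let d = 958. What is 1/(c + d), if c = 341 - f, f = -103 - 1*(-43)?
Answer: 1/1359 ≈ 0.00073584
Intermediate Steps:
f = -60 (f = -103 + 43 = -60)
c = 401 (c = 341 - 1*(-60) = 341 + 60 = 401)
1/(c + d) = 1/(401 + 958) = 1/1359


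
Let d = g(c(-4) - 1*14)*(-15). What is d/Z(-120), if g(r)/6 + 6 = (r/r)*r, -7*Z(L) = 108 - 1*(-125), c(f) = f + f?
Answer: -17640/233 ≈ -75.708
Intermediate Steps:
c(f) = 2*f
Z(L) = -233/7 (Z(L) = -(108 - 1*(-125))/7 = -(108 + 125)/7 = -1/7*233 = -233/7)
g(r) = -36 + 6*r (g(r) = -36 + 6*((r/r)*r) = -36 + 6*(1*r) = -36 + 6*r)
d = 2520 (d = (-36 + 6*(2*(-4) - 1*14))*(-15) = (-36 + 6*(-8 - 14))*(-15) = (-36 + 6*(-22))*(-15) = (-36 - 132)*(-15) = -168*(-15) = 2520)
d/Z(-120) = 2520/(-233/7) = 2520*(-7/233) = -17640/233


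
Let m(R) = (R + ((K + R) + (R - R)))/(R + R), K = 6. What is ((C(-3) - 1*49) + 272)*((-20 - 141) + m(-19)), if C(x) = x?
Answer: -669460/19 ≈ -35235.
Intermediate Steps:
m(R) = (6 + 2*R)/(2*R) (m(R) = (R + ((6 + R) + (R - R)))/(R + R) = (R + ((6 + R) + 0))/((2*R)) = (R + (6 + R))*(1/(2*R)) = (6 + 2*R)*(1/(2*R)) = (6 + 2*R)/(2*R))
((C(-3) - 1*49) + 272)*((-20 - 141) + m(-19)) = ((-3 - 1*49) + 272)*((-20 - 141) + (3 - 19)/(-19)) = ((-3 - 49) + 272)*(-161 - 1/19*(-16)) = (-52 + 272)*(-161 + 16/19) = 220*(-3043/19) = -669460/19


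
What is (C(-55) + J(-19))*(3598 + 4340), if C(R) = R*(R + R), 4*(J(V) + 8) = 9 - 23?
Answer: 47933613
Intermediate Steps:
J(V) = -23/2 (J(V) = -8 + (9 - 23)/4 = -8 + (¼)*(-14) = -8 - 7/2 = -23/2)
C(R) = 2*R² (C(R) = R*(2*R) = 2*R²)
(C(-55) + J(-19))*(3598 + 4340) = (2*(-55)² - 23/2)*(3598 + 4340) = (2*3025 - 23/2)*7938 = (6050 - 23/2)*7938 = (12077/2)*7938 = 47933613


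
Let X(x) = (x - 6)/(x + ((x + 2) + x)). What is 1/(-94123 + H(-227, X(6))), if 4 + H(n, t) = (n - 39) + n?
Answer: -1/94620 ≈ -1.0569e-5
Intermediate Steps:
X(x) = (-6 + x)/(2 + 3*x) (X(x) = (-6 + x)/(x + ((2 + x) + x)) = (-6 + x)/(x + (2 + 2*x)) = (-6 + x)/(2 + 3*x))
H(n, t) = -43 + 2*n (H(n, t) = -4 + ((n - 39) + n) = -4 + ((-39 + n) + n) = -4 + (-39 + 2*n) = -43 + 2*n)
1/(-94123 + H(-227, X(6))) = 1/(-94123 + (-43 + 2*(-227))) = 1/(-94123 + (-43 - 454)) = 1/(-94123 - 497) = 1/(-94620) = -1/94620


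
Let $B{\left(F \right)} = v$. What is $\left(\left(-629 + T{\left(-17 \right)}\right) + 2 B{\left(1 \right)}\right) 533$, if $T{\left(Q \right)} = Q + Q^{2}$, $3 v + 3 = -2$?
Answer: $- \frac{576173}{3} \approx -1.9206 \cdot 10^{5}$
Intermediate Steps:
$v = - \frac{5}{3}$ ($v = -1 + \frac{1}{3} \left(-2\right) = -1 - \frac{2}{3} = - \frac{5}{3} \approx -1.6667$)
$B{\left(F \right)} = - \frac{5}{3}$
$\left(\left(-629 + T{\left(-17 \right)}\right) + 2 B{\left(1 \right)}\right) 533 = \left(\left(-629 - 17 \left(1 - 17\right)\right) + 2 \left(- \frac{5}{3}\right)\right) 533 = \left(\left(-629 - -272\right) - \frac{10}{3}\right) 533 = \left(\left(-629 + 272\right) - \frac{10}{3}\right) 533 = \left(-357 - \frac{10}{3}\right) 533 = \left(- \frac{1081}{3}\right) 533 = - \frac{576173}{3}$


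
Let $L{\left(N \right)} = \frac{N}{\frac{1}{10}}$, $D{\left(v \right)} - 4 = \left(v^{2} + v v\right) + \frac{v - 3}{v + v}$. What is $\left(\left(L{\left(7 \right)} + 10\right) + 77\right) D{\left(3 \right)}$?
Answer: $3454$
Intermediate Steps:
$D{\left(v \right)} = 4 + 2 v^{2} + \frac{-3 + v}{2 v}$ ($D{\left(v \right)} = 4 + \left(\left(v^{2} + v v\right) + \frac{v - 3}{v + v}\right) = 4 + \left(\left(v^{2} + v^{2}\right) + \frac{-3 + v}{2 v}\right) = 4 + \left(2 v^{2} + \left(-3 + v\right) \frac{1}{2 v}\right) = 4 + \left(2 v^{2} + \frac{-3 + v}{2 v}\right) = 4 + 2 v^{2} + \frac{-3 + v}{2 v}$)
$L{\left(N \right)} = 10 N$ ($L{\left(N \right)} = N \frac{1}{\frac{1}{10}} = N 10 = 10 N$)
$\left(\left(L{\left(7 \right)} + 10\right) + 77\right) D{\left(3 \right)} = \left(\left(10 \cdot 7 + 10\right) + 77\right) \frac{-3 + 3 \left(9 + 4 \cdot 3^{2}\right)}{2 \cdot 3} = \left(\left(70 + 10\right) + 77\right) \frac{1}{2} \cdot \frac{1}{3} \left(-3 + 3 \left(9 + 4 \cdot 9\right)\right) = \left(80 + 77\right) \frac{1}{2} \cdot \frac{1}{3} \left(-3 + 3 \left(9 + 36\right)\right) = 157 \cdot \frac{1}{2} \cdot \frac{1}{3} \left(-3 + 3 \cdot 45\right) = 157 \cdot \frac{1}{2} \cdot \frac{1}{3} \left(-3 + 135\right) = 157 \cdot \frac{1}{2} \cdot \frac{1}{3} \cdot 132 = 157 \cdot 22 = 3454$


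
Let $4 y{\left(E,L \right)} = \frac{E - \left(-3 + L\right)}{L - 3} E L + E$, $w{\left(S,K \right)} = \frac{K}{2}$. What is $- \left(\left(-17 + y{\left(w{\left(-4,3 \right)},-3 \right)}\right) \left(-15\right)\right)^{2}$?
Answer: $- \frac{53363025}{1024} \approx -52112.0$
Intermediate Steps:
$w{\left(S,K \right)} = \frac{K}{2}$ ($w{\left(S,K \right)} = K \frac{1}{2} = \frac{K}{2}$)
$y{\left(E,L \right)} = \frac{E}{4} + \frac{E L \left(3 + E - L\right)}{4 \left(-3 + L\right)}$ ($y{\left(E,L \right)} = \frac{\frac{E - \left(-3 + L\right)}{L - 3} E L + E}{4} = \frac{\frac{3 + E - L}{-3 + L} E L + E}{4} = \frac{\frac{E \left(3 + E - L\right)}{-3 + L} L + E}{4} = \frac{\frac{E L \left(3 + E - L\right)}{-3 + L} + E}{4} = \frac{E + \frac{E L \left(3 + E - L\right)}{-3 + L}}{4} = \frac{E}{4} + \frac{E L \left(3 + E - L\right)}{4 \left(-3 + L\right)}$)
$- \left(\left(-17 + y{\left(w{\left(-4,3 \right)},-3 \right)}\right) \left(-15\right)\right)^{2} = - \left(\left(-17 + \frac{\frac{1}{2} \cdot 3 \left(-3 - \left(-3\right)^{2} + 4 \left(-3\right) + \frac{1}{2} \cdot 3 \left(-3\right)\right)}{4 \left(-3 - 3\right)}\right) \left(-15\right)\right)^{2} = - \left(\left(-17 + \frac{1}{4} \cdot \frac{3}{2} \frac{1}{-6} \left(-3 - 9 - 12 + \frac{3}{2} \left(-3\right)\right)\right) \left(-15\right)\right)^{2} = - \left(\left(-17 + \frac{1}{4} \cdot \frac{3}{2} \left(- \frac{1}{6}\right) \left(-3 - 9 - 12 - \frac{9}{2}\right)\right) \left(-15\right)\right)^{2} = - \left(\left(-17 + \frac{1}{4} \cdot \frac{3}{2} \left(- \frac{1}{6}\right) \left(- \frac{57}{2}\right)\right) \left(-15\right)\right)^{2} = - \left(\left(-17 + \frac{57}{32}\right) \left(-15\right)\right)^{2} = - \left(\left(- \frac{487}{32}\right) \left(-15\right)\right)^{2} = - \left(\frac{7305}{32}\right)^{2} = \left(-1\right) \frac{53363025}{1024} = - \frac{53363025}{1024}$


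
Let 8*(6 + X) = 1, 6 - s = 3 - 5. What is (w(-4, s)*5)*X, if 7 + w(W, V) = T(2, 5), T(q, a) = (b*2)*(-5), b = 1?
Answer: 3995/8 ≈ 499.38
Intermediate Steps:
s = 8 (s = 6 - (3 - 5) = 6 - 1*(-2) = 6 + 2 = 8)
X = -47/8 (X = -6 + (⅛)*1 = -6 + ⅛ = -47/8 ≈ -5.8750)
T(q, a) = -10 (T(q, a) = (1*2)*(-5) = 2*(-5) = -10)
w(W, V) = -17 (w(W, V) = -7 - 10 = -17)
(w(-4, s)*5)*X = -17*5*(-47/8) = -85*(-47/8) = 3995/8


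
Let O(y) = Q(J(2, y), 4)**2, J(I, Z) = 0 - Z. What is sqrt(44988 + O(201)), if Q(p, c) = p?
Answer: sqrt(85389) ≈ 292.21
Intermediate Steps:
J(I, Z) = -Z
O(y) = y**2 (O(y) = (-y)**2 = y**2)
sqrt(44988 + O(201)) = sqrt(44988 + 201**2) = sqrt(44988 + 40401) = sqrt(85389)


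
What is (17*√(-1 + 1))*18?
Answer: 0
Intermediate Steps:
(17*√(-1 + 1))*18 = (17*√0)*18 = (17*0)*18 = 0*18 = 0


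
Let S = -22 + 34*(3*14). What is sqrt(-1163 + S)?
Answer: 9*sqrt(3) ≈ 15.588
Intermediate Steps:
S = 1406 (S = -22 + 34*42 = -22 + 1428 = 1406)
sqrt(-1163 + S) = sqrt(-1163 + 1406) = sqrt(243) = 9*sqrt(3)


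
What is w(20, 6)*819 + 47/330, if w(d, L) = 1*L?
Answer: 1621667/330 ≈ 4914.1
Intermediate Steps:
w(d, L) = L
w(20, 6)*819 + 47/330 = 6*819 + 47/330 = 4914 + 47*(1/330) = 4914 + 47/330 = 1621667/330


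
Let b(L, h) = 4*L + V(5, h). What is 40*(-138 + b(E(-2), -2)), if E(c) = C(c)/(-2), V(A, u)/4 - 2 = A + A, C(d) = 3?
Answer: -3840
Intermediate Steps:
V(A, u) = 8 + 8*A (V(A, u) = 8 + 4*(A + A) = 8 + 4*(2*A) = 8 + 8*A)
E(c) = -3/2 (E(c) = 3/(-2) = 3*(-½) = -3/2)
b(L, h) = 48 + 4*L (b(L, h) = 4*L + (8 + 8*5) = 4*L + (8 + 40) = 4*L + 48 = 48 + 4*L)
40*(-138 + b(E(-2), -2)) = 40*(-138 + (48 + 4*(-3/2))) = 40*(-138 + (48 - 6)) = 40*(-138 + 42) = 40*(-96) = -3840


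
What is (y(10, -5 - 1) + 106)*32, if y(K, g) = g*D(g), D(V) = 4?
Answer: 2624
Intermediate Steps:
y(K, g) = 4*g (y(K, g) = g*4 = 4*g)
(y(10, -5 - 1) + 106)*32 = (4*(-5 - 1) + 106)*32 = (4*(-6) + 106)*32 = (-24 + 106)*32 = 82*32 = 2624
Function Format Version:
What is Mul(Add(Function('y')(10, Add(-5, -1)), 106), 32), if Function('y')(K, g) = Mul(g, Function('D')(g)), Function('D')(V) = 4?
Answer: 2624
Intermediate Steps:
Function('y')(K, g) = Mul(4, g) (Function('y')(K, g) = Mul(g, 4) = Mul(4, g))
Mul(Add(Function('y')(10, Add(-5, -1)), 106), 32) = Mul(Add(Mul(4, Add(-5, -1)), 106), 32) = Mul(Add(Mul(4, -6), 106), 32) = Mul(Add(-24, 106), 32) = Mul(82, 32) = 2624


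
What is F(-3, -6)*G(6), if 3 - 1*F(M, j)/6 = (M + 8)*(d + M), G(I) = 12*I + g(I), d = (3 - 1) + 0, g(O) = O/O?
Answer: 3504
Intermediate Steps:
g(O) = 1
d = 2 (d = 2 + 0 = 2)
G(I) = 1 + 12*I (G(I) = 12*I + 1 = 1 + 12*I)
F(M, j) = 18 - 6*(2 + M)*(8 + M) (F(M, j) = 18 - 6*(M + 8)*(2 + M) = 18 - 6*(8 + M)*(2 + M) = 18 - 6*(2 + M)*(8 + M))
F(-3, -6)*G(6) = (-78 - 60*(-3) - 6*(-3)²)*(1 + 12*6) = (-78 + 180 - 6*9)*(1 + 72) = (-78 + 180 - 54)*73 = 48*73 = 3504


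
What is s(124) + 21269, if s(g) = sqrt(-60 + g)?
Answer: 21277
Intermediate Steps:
s(124) + 21269 = sqrt(-60 + 124) + 21269 = sqrt(64) + 21269 = 8 + 21269 = 21277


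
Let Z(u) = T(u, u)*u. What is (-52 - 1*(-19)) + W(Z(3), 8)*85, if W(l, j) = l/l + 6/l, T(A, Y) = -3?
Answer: -14/3 ≈ -4.6667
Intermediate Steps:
Z(u) = -3*u
W(l, j) = 1 + 6/l
(-52 - 1*(-19)) + W(Z(3), 8)*85 = (-52 - 1*(-19)) + ((6 - 3*3)/((-3*3)))*85 = (-52 + 19) + ((6 - 9)/(-9))*85 = -33 - ⅑*(-3)*85 = -33 + (⅓)*85 = -33 + 85/3 = -14/3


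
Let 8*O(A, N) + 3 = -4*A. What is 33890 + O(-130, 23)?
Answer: 271637/8 ≈ 33955.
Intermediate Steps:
O(A, N) = -3/8 - A/2 (O(A, N) = -3/8 + (-4*A)/8 = -3/8 - A/2)
33890 + O(-130, 23) = 33890 + (-3/8 - 1/2*(-130)) = 33890 + (-3/8 + 65) = 33890 + 517/8 = 271637/8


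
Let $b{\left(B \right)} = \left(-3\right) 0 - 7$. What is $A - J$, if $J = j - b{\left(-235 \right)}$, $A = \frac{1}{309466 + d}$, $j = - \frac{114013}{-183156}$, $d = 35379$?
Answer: $- \frac{481439645569}{63160430820} \approx -7.6225$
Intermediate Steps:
$b{\left(B \right)} = -7$ ($b{\left(B \right)} = 0 - 7 = -7$)
$j = \frac{114013}{183156}$ ($j = \left(-114013\right) \left(- \frac{1}{183156}\right) = \frac{114013}{183156} \approx 0.62249$)
$A = \frac{1}{344845}$ ($A = \frac{1}{309466 + 35379} = \frac{1}{344845} \approx 2.8999 \cdot 10^{-6}$)
$J = \frac{1396105}{183156}$ ($J = \frac{114013}{183156} - -7 = \frac{114013}{183156} + 7 = \frac{1396105}{183156} \approx 7.6225$)
$A - J = \frac{1}{344845} - \frac{1396105}{183156} = - \frac{481439645569}{63160430820}$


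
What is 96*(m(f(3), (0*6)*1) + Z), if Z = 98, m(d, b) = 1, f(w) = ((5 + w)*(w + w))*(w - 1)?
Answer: 9504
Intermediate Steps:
f(w) = 2*w*(-1 + w)*(5 + w) (f(w) = ((5 + w)*(2*w))*(-1 + w) = (2*w*(5 + w))*(-1 + w) = 2*w*(-1 + w)*(5 + w))
96*(m(f(3), (0*6)*1) + Z) = 96*(1 + 98) = 96*99 = 9504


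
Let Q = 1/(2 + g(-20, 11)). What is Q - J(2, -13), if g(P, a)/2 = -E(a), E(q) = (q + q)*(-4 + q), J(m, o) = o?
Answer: 3977/306 ≈ 12.997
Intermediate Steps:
E(q) = 2*q*(-4 + q) (E(q) = (2*q)*(-4 + q) = 2*q*(-4 + q))
g(P, a) = -4*a*(-4 + a) (g(P, a) = 2*(-2*a*(-4 + a)) = -4*a*(-4 + a))
Q = -1/306 (Q = 1/(2 + 4*11*(4 - 1*11)) = 1/(2 + 4*11*(4 - 11)) = 1/(2 + 4*11*(-7)) = 1/(2 - 308) = 1/(-306) = -1/306 ≈ -0.0032680)
Q - J(2, -13) = -1/306 - 1*(-13) = -1/306 + 13 = 3977/306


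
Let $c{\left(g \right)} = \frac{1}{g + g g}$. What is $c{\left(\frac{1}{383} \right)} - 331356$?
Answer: $- \frac{127094015}{384} \approx -3.3097 \cdot 10^{5}$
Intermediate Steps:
$c{\left(g \right)} = \frac{1}{g + g^{2}}$
$c{\left(\frac{1}{383} \right)} - 331356 = \frac{1}{\frac{1}{383} \left(1 + \frac{1}{383}\right)} - 331356 = \frac{\frac{1}{\frac{1}{383}}}{1 + \frac{1}{383}} - 331356 = \frac{383}{\frac{384}{383}} - 331356 = 383 \cdot \frac{383}{384} - 331356 = \frac{146689}{384} - 331356 = - \frac{127094015}{384}$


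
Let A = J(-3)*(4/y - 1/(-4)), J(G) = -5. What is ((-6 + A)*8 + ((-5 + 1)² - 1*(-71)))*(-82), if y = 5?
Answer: 246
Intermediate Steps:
A = -21/4 (A = -5*(4/5 - 1/(-4)) = -5*(4*(⅕) - 1*(-¼)) = -5*(⅘ + ¼) = -5*21/20 = -21/4 ≈ -5.2500)
((-6 + A)*8 + ((-5 + 1)² - 1*(-71)))*(-82) = ((-6 - 21/4)*8 + ((-5 + 1)² - 1*(-71)))*(-82) = (-45/4*8 + ((-4)² + 71))*(-82) = (-90 + (16 + 71))*(-82) = (-90 + 87)*(-82) = -3*(-82) = 246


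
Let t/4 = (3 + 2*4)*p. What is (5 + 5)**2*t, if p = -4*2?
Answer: -35200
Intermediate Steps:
p = -8
t = -352 (t = 4*((3 + 2*4)*(-8)) = 4*((3 + 8)*(-8)) = 4*(11*(-8)) = 4*(-88) = -352)
(5 + 5)**2*t = (5 + 5)**2*(-352) = 10**2*(-352) = 100*(-352) = -35200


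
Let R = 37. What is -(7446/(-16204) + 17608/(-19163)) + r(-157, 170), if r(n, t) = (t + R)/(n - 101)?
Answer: 1922871799/3338060459 ≈ 0.57605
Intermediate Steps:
r(n, t) = (37 + t)/(-101 + n) (r(n, t) = (t + 37)/(n - 101) = (37 + t)/(-101 + n))
-(7446/(-16204) + 17608/(-19163)) + r(-157, 170) = -(7446/(-16204) + 17608/(-19163)) + (37 + 170)/(-101 - 157) = -(7446*(-1/16204) + 17608*(-1/19163)) + 207/(-258) = -(-3723/8102 - 17608/19163) - 1/258*207 = -1*(-214003865/155258626) - 69/86 = 214003865/155258626 - 69/86 = 1922871799/3338060459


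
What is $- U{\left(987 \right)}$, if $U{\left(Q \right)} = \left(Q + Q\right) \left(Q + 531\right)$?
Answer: $-2996532$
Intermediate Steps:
$U{\left(Q \right)} = 2 Q \left(531 + Q\right)$
$- U{\left(987 \right)} = - 2 \cdot 987 \left(531 + 987\right) = - 2 \cdot 987 \cdot 1518 = \left(-1\right) 2996532 = -2996532$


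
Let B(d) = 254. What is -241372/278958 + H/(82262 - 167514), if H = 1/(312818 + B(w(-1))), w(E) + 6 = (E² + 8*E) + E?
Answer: -3221111047122263/3722696482790976 ≈ -0.86526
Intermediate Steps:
w(E) = -6 + E² + 9*E (w(E) = -6 + ((E² + 8*E) + E) = -6 + (E² + 9*E) = -6 + E² + 9*E)
H = 1/313072 (H = 1/(312818 + 254) = 1/313072 ≈ 3.1942e-6)
-241372/278958 + H/(82262 - 167514) = -241372/278958 + 1/(313072*(82262 - 167514)) = -241372*1/278958 + (1/313072)/(-85252) = -120686/139479 + (1/313072)*(-1/85252) = -120686/139479 - 1/26690014144 = -3221111047122263/3722696482790976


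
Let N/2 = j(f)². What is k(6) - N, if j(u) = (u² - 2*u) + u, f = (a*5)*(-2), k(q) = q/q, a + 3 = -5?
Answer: -79884799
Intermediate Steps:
a = -8 (a = -3 - 5 = -8)
k(q) = 1
f = 80 (f = -8*5*(-2) = -40*(-2) = 80)
j(u) = u² - u
N = 79884800 (N = 2*(80*(-1 + 80))² = 2*(80*79)² = 2*6320² = 2*39942400 = 79884800)
k(6) - N = 1 - 1*79884800 = 1 - 79884800 = -79884799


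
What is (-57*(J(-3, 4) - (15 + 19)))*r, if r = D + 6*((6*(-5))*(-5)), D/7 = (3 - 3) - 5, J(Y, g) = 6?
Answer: 1380540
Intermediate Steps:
D = -35 (D = 7*((3 - 3) - 5) = 7*(0 - 5) = 7*(-5) = -35)
r = 865 (r = -35 + 6*((6*(-5))*(-5)) = -35 + 6*(-30*(-5)) = -35 + 6*150 = -35 + 900 = 865)
(-57*(J(-3, 4) - (15 + 19)))*r = -57*(6 - (15 + 19))*865 = -57*(6 - 1*34)*865 = -57*(6 - 34)*865 = -57*(-28)*865 = 1596*865 = 1380540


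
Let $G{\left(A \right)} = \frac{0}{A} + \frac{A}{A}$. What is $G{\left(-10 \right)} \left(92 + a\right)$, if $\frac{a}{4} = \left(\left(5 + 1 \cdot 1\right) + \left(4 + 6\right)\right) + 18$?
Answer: $228$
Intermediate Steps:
$G{\left(A \right)} = 1$ ($G{\left(A \right)} = 0 + 1 = 1$)
$a = 136$ ($a = 4 \left(\left(\left(5 + 1 \cdot 1\right) + \left(4 + 6\right)\right) + 18\right) = 4 \left(\left(\left(5 + 1\right) + 10\right) + 18\right) = 4 \left(\left(6 + 10\right) + 18\right) = 4 \left(16 + 18\right) = 4 \cdot 34 = 136$)
$G{\left(-10 \right)} \left(92 + a\right) = 1 \left(92 + 136\right) = 1 \cdot 228 = 228$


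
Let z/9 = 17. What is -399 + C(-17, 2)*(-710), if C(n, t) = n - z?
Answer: 120301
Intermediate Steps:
z = 153 (z = 9*17 = 153)
C(n, t) = -153 + n (C(n, t) = n - 1*153 = n - 153 = -153 + n)
-399 + C(-17, 2)*(-710) = -399 + (-153 - 17)*(-710) = -399 - 170*(-710) = -399 + 120700 = 120301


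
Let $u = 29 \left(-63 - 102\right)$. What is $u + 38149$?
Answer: $33364$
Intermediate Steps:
$u = -4785$ ($u = 29 \left(-165\right) = -4785$)
$u + 38149 = -4785 + 38149 = 33364$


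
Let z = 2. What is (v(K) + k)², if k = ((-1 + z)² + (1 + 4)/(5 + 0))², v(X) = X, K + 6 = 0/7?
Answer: 4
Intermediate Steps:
K = -6 (K = -6 + 0/7 = -6 + 0*(⅐) = -6 + 0 = -6)
k = 4 (k = ((-1 + 2)² + (1 + 4)/(5 + 0))² = (1² + 5/5)² = (1 + 5*(⅕))² = (1 + 1)² = 2² = 4)
(v(K) + k)² = (-6 + 4)² = (-2)² = 4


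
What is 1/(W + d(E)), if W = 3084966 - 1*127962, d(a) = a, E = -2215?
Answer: 1/2954789 ≈ 3.3843e-7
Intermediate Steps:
W = 2957004 (W = 3084966 - 127962 = 2957004)
1/(W + d(E)) = 1/(2957004 - 2215) = 1/2954789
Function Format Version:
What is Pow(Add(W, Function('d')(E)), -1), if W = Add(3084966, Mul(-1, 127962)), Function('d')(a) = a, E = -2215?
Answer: Rational(1, 2954789) ≈ 3.3843e-7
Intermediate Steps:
W = 2957004 (W = Add(3084966, -127962) = 2957004)
Pow(Add(W, Function('d')(E)), -1) = Pow(Add(2957004, -2215), -1) = Pow(2954789, -1) = Rational(1, 2954789)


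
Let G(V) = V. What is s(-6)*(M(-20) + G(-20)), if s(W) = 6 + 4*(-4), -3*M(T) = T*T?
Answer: 4600/3 ≈ 1533.3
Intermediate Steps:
M(T) = -T²/3 (M(T) = -T*T/3 = -T²/3)
s(W) = -10 (s(W) = 6 - 16 = -10)
s(-6)*(M(-20) + G(-20)) = -10*(-⅓*(-20)² - 20) = -10*(-⅓*400 - 20) = -10*(-400/3 - 20) = -10*(-460/3) = 4600/3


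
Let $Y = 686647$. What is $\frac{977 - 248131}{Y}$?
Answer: $- \frac{247154}{686647} \approx -0.35994$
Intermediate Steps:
$\frac{977 - 248131}{Y} = \frac{977 - 248131}{686647} = \left(-247154\right) \frac{1}{686647} = - \frac{247154}{686647}$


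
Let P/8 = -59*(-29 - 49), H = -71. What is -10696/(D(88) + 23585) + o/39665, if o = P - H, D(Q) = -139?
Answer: 220297881/464992795 ≈ 0.47377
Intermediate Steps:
P = 36816 (P = 8*(-59*(-29 - 49)) = 8*(-59*(-78)) = 8*4602 = 36816)
o = 36887 (o = 36816 - 1*(-71) = 36816 + 71 = 36887)
-10696/(D(88) + 23585) + o/39665 = -10696/(-139 + 23585) + 36887/39665 = -10696/23446 + 36887*(1/39665) = -10696*1/23446 + 36887/39665 = -5348/11723 + 36887/39665 = 220297881/464992795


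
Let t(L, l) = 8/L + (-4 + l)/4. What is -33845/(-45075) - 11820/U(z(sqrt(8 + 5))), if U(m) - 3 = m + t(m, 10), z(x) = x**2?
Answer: -922433867/1415355 ≈ -651.73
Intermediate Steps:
t(L, l) = -1 + 8/L + l/4 (t(L, l) = 8/L + (-4 + l)*(1/4) = 8/L + (-1 + l/4) = -1 + 8/L + l/4)
U(m) = 9/2 + m + 8/m (U(m) = 3 + (m + (-1 + 8/m + (1/4)*10)) = 3 + (m + (-1 + 8/m + 5/2)) = 3 + (m + (3/2 + 8/m)) = 3 + (3/2 + m + 8/m) = 9/2 + m + 8/m)
-33845/(-45075) - 11820/U(z(sqrt(8 + 5))) = -33845/(-45075) - 11820/(9/2 + (sqrt(8 + 5))**2 + 8/((sqrt(8 + 5))**2)) = -33845*(-1/45075) - 11820/(9/2 + (sqrt(13))**2 + 8/((sqrt(13))**2)) = 6769/9015 - 11820/(9/2 + 13 + 8/13) = 6769/9015 - 11820/471/26 = 6769/9015 - 11820*26/471 = 6769/9015 - 102440/157 = -922433867/1415355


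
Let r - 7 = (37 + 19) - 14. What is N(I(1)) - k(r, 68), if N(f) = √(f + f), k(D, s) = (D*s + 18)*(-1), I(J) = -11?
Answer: 3350 + I*√22 ≈ 3350.0 + 4.6904*I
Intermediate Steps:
r = 49 (r = 7 + ((37 + 19) - 14) = 7 + (56 - 14) = 7 + 42 = 49)
k(D, s) = -18 - D*s (k(D, s) = (18 + D*s)*(-1) = -18 - D*s)
N(f) = √2*√f (N(f) = √(2*f) = √2*√f)
N(I(1)) - k(r, 68) = √2*√(-11) - (-18 - 1*49*68) = √2*(I*√11) - (-18 - 3332) = I*√22 - 1*(-3350) = I*√22 + 3350 = 3350 + I*√22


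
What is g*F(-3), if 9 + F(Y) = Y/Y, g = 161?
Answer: -1288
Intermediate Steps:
F(Y) = -8 (F(Y) = -9 + Y/Y = -9 + 1 = -8)
g*F(-3) = 161*(-8) = -1288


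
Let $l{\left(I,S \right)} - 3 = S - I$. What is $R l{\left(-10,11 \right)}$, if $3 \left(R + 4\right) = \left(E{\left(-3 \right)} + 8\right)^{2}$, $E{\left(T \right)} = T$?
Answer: $104$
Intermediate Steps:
$l{\left(I,S \right)} = 3 + S - I$ ($l{\left(I,S \right)} = 3 - \left(I - S\right) = 3 + S - I$)
$R = \frac{13}{3}$ ($R = -4 + \frac{\left(-3 + 8\right)^{2}}{3} = -4 + \frac{5^{2}}{3} = -4 + \frac{1}{3} \cdot 25 = -4 + \frac{25}{3} = \frac{13}{3} \approx 4.3333$)
$R l{\left(-10,11 \right)} = \frac{13 \left(3 + 11 - -10\right)}{3} = \frac{13 \left(3 + 11 + 10\right)}{3} = \frac{13}{3} \cdot 24 = 104$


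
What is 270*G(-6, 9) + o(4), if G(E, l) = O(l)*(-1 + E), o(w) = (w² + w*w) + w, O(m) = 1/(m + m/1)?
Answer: -69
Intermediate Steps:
O(m) = 1/(2*m) (O(m) = 1/(m + m*1) = 1/(m + m) = 1/(2*m))
o(w) = w + 2*w² (o(w) = (w² + w²) + w = 2*w² + w = w + 2*w²)
G(E, l) = (-1 + E)/(2*l) (G(E, l) = (1/(2*l))*(-1 + E) = (-1 + E)/(2*l))
270*G(-6, 9) + o(4) = 270*((½)*(-1 - 6)/9) + 4*(1 + 2*4) = 270*((½)*(⅑)*(-7)) + 4*(1 + 8) = 270*(-7/18) + 4*9 = -105 + 36 = -69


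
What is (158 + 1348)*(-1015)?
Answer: -1528590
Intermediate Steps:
(158 + 1348)*(-1015) = 1506*(-1015) = -1528590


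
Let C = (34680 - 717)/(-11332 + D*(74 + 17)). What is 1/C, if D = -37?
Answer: -14699/33963 ≈ -0.43279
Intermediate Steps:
C = -33963/14699 (C = (34680 - 717)/(-11332 - 37*(74 + 17)) = 33963/(-11332 - 37*91) = 33963/(-11332 - 3367) = 33963/(-14699) = 33963*(-1/14699) = -33963/14699 ≈ -2.3106)
1/C = 1/(-33963/14699) = -14699/33963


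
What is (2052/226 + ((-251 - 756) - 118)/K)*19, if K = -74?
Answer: 3857931/8362 ≈ 461.36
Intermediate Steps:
(2052/226 + ((-251 - 756) - 118)/K)*19 = (2052/226 + ((-251 - 756) - 118)/(-74))*19 = (2052*(1/226) + (-1007 - 118)*(-1/74))*19 = (1026/113 - 1125*(-1/74))*19 = (1026/113 + 1125/74)*19 = (203049/8362)*19 = 3857931/8362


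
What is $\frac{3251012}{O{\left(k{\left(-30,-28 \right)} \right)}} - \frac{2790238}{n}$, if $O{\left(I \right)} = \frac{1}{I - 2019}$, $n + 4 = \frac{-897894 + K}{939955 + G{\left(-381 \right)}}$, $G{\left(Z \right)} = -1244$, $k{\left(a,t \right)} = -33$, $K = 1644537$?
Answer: $- \frac{20065320144290206}{3008201} \approx -6.6702 \cdot 10^{9}$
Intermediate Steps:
$n = - \frac{3008201}{938711}$ ($n = -4 + \frac{-897894 + 1644537}{939955 - 1244} = -4 + \frac{746643}{938711} = - \frac{3008201}{938711} \approx -3.2046$)
$O{\left(I \right)} = \frac{1}{-2019 + I}$ ($O{\left(I \right)} = \frac{1}{I - 2019} = \frac{1}{-2019 + I}$)
$\frac{3251012}{O{\left(k{\left(-30,-28 \right)} \right)}} - \frac{2790238}{n} = \frac{3251012}{\frac{1}{-2019 - 33}} - \frac{2790238}{- \frac{3008201}{938711}} = \frac{3251012}{\frac{1}{-2052}} - - \frac{2619227103218}{3008201} = \frac{3251012}{- \frac{1}{2052}} + \frac{2619227103218}{3008201} = 3251012 \left(-2052\right) + \frac{2619227103218}{3008201} = -6671076624 + \frac{2619227103218}{3008201} = - \frac{20065320144290206}{3008201}$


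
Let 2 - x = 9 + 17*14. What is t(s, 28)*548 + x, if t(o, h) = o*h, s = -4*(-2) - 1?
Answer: 107163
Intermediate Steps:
x = -245 (x = 2 - (9 + 17*14) = 2 - (9 + 238) = 2 - 1*247 = 2 - 247 = -245)
s = 7 (s = 8 - 1 = 7)
t(o, h) = h*o
t(s, 28)*548 + x = (28*7)*548 - 245 = 196*548 - 245 = 107408 - 245 = 107163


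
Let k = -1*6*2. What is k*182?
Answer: -2184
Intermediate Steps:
k = -12 (k = -6*2 = -12)
k*182 = -12*182 = -2184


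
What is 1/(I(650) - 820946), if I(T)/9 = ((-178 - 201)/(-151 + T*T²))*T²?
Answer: -274624849/225453612434654 ≈ -1.2181e-6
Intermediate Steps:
I(T) = -3411*T²/(-151 + T³) (I(T) = 9*(((-178 - 201)/(-151 + T*T²))*T²) = 9*((-379/(-151 + T³))*T²) = 9*(-379*T²/(-151 + T³)) = -3411*T²/(-151 + T³))
1/(I(650) - 820946) = 1/(-3411*650²/(-151 + 650³) - 820946) = 1/(-3411*422500/(-151 + 274625000) - 820946) = 1/(-3411*422500/274624849 - 820946) = 1/(-3411*422500*1/274624849 - 820946) = 1/(-1441147500/274624849 - 820946) = 1/(-225453612434654/274624849) = -274624849/225453612434654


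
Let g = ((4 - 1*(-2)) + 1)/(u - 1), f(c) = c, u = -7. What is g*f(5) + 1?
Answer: -27/8 ≈ -3.3750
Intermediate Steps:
g = -7/8 (g = ((4 - 1*(-2)) + 1)/(-7 - 1) = ((4 + 2) + 1)/(-8) = (6 + 1)*(-⅛) = 7*(-⅛) = -7/8 ≈ -0.87500)
g*f(5) + 1 = -7/8*5 + 1 = -35/8 + 1 = -27/8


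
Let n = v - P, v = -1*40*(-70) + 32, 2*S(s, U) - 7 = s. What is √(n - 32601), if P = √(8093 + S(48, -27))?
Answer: √(-119076 - 2*√32482)/2 ≈ 172.8*I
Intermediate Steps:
S(s, U) = 7/2 + s/2
v = 2832 (v = -40*(-70) + 32 = 2800 + 32 = 2832)
P = √32482/2 (P = √(8093 + (7/2 + (½)*48)) = √(8093 + (7/2 + 24)) = √(8093 + 55/2) = √(16241/2) = √32482/2 ≈ 90.114)
n = 2832 - √32482/2 ≈ 2741.9
√(n - 32601) = √((2832 - √32482/2) - 32601) = √(-29769 - √32482/2)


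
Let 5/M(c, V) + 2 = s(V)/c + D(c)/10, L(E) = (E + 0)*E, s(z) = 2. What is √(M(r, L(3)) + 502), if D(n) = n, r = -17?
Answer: 2*√52722813/649 ≈ 22.376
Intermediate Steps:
L(E) = E² (L(E) = E*E = E²)
M(c, V) = 5/(-2 + 2/c + c/10) (M(c, V) = 5/(-2 + (2/c + c/10)) = 5/(-2 + 2/c + c/10))
√(M(r, L(3)) + 502) = √(50*(-17)/(20 + (-17)² - 20*(-17)) + 502) = √(50*(-17)/(20 + 289 + 340) + 502) = √(50*(-17)/649 + 502) = √(50*(-17)*(1/649) + 502) = √(-850/649 + 502) = √(324948/649) = 2*√52722813/649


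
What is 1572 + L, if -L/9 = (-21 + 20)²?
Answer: 1563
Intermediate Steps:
L = -9 (L = -9*(-21 + 20)² = -9*(-1)² = -9*1 = -9)
1572 + L = 1572 - 9 = 1563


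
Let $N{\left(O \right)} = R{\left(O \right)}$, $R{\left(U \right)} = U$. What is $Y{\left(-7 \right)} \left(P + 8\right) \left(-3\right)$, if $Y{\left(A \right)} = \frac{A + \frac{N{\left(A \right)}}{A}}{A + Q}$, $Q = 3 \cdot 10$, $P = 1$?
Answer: $\frac{162}{23} \approx 7.0435$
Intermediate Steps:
$N{\left(O \right)} = O$
$Q = 30$
$Y{\left(A \right)} = \frac{1 + A}{30 + A}$ ($Y{\left(A \right)} = \frac{A + \frac{A}{A}}{A + 30} = \frac{A + 1}{30 + A} = \frac{1 + A}{30 + A}$)
$Y{\left(-7 \right)} \left(P + 8\right) \left(-3\right) = \frac{1 - 7}{30 - 7} \left(1 + 8\right) \left(-3\right) = \frac{1}{23} \left(-6\right) 9 \left(-3\right) = \frac{1}{23} \left(-6\right) \left(-27\right) = \left(- \frac{6}{23}\right) \left(-27\right) = \frac{162}{23}$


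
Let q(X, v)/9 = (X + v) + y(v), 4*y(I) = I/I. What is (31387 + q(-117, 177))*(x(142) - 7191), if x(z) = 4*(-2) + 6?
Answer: -918668381/4 ≈ -2.2967e+8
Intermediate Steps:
y(I) = ¼ (y(I) = (I/I)/4 = (¼)*1 = ¼)
x(z) = -2 (x(z) = -8 + 6 = -2)
q(X, v) = 9/4 + 9*X + 9*v (q(X, v) = 9*((X + v) + ¼) = 9*(¼ + X + v) = 9/4 + 9*X + 9*v)
(31387 + q(-117, 177))*(x(142) - 7191) = (31387 + (9/4 + 9*(-117) + 9*177))*(-2 - 7191) = (31387 + (9/4 - 1053 + 1593))*(-7193) = (31387 + 2169/4)*(-7193) = (127717/4)*(-7193) = -918668381/4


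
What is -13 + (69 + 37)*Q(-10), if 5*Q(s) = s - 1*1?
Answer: -1231/5 ≈ -246.20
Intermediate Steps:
Q(s) = -1/5 + s/5 (Q(s) = (s - 1*1)/5 = (s - 1)/5 = (-1 + s)/5 = -1/5 + s/5)
-13 + (69 + 37)*Q(-10) = -13 + (69 + 37)*(-1/5 + (1/5)*(-10)) = -13 + 106*(-1/5 - 2) = -13 + 106*(-11/5) = -13 - 1166/5 = -1231/5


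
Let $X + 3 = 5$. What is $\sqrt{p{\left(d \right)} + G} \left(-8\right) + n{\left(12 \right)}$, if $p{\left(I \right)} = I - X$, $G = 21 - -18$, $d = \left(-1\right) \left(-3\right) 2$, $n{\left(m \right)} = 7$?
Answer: $7 - 8 \sqrt{43} \approx -45.46$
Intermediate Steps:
$X = 2$ ($X = -3 + 5 = 2$)
$d = 6$ ($d = 3 \cdot 2 = 6$)
$G = 39$ ($G = 21 + 18 = 39$)
$p{\left(I \right)} = -2 + I$ ($p{\left(I \right)} = I - 2 = -2 + I$)
$\sqrt{p{\left(d \right)} + G} \left(-8\right) + n{\left(12 \right)} = \sqrt{\left(-2 + 6\right) + 39} \left(-8\right) + 7 = \sqrt{4 + 39} \left(-8\right) + 7 = \sqrt{43} \left(-8\right) + 7 = - 8 \sqrt{43} + 7 = 7 - 8 \sqrt{43}$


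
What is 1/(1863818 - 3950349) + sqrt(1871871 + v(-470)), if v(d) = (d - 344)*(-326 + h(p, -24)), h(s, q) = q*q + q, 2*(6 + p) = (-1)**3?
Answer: -1/2086531 + sqrt(1687907) ≈ 1299.2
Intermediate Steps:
p = -13/2 (p = -6 + (1/2)*(-1)**3 = -6 + (1/2)*(-1) = -6 - 1/2 = -13/2 ≈ -6.5000)
h(s, q) = q + q**2 (h(s, q) = q**2 + q = q + q**2)
v(d) = -77744 + 226*d (v(d) = (d - 344)*(-326 - 24*(1 - 24)) = (-344 + d)*(-326 - 24*(-23)) = (-344 + d)*(-326 + 552) = (-344 + d)*226 = -77744 + 226*d)
1/(1863818 - 3950349) + sqrt(1871871 + v(-470)) = 1/(1863818 - 3950349) + sqrt(1871871 + (-77744 + 226*(-470))) = 1/(-2086531) + sqrt(1871871 + (-77744 - 106220)) = -1/2086531 + sqrt(1871871 - 183964) = -1/2086531 + sqrt(1687907)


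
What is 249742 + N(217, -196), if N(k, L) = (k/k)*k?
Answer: 249959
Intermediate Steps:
N(k, L) = k (N(k, L) = 1*k = k)
249742 + N(217, -196) = 249742 + 217 = 249959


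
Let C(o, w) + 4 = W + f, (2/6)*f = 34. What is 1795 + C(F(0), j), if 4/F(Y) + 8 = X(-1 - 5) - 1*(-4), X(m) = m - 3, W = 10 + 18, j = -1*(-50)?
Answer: 1921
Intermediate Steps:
f = 102 (f = 3*34 = 102)
j = 50
W = 28
X(m) = -3 + m
F(Y) = -4/13 (F(Y) = 4/(-8 + ((-3 + (-1 - 5)) - 1*(-4))) = 4/(-8 + ((-3 - 6) + 4)) = 4/(-8 + (-9 + 4)) = 4/(-8 - 5) = 4/(-13) = 4*(-1/13) = -4/13)
C(o, w) = 126 (C(o, w) = -4 + (28 + 102) = -4 + 130 = 126)
1795 + C(F(0), j) = 1795 + 126 = 1921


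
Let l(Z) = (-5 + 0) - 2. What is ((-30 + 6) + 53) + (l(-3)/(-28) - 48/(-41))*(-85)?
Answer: -15049/164 ≈ -91.762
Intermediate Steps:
l(Z) = -7 (l(Z) = -5 - 2 = -7)
((-30 + 6) + 53) + (l(-3)/(-28) - 48/(-41))*(-85) = ((-30 + 6) + 53) + (-7/(-28) - 48/(-41))*(-85) = (-24 + 53) + (-7*(-1/28) - 48*(-1/41))*(-85) = 29 + (1/4 + 48/41)*(-85) = 29 + (233/164)*(-85) = 29 - 19805/164 = -15049/164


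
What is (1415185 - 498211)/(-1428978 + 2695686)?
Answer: 152829/211118 ≈ 0.72390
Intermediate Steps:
(1415185 - 498211)/(-1428978 + 2695686) = 916974/1266708 = 916974*(1/1266708) = 152829/211118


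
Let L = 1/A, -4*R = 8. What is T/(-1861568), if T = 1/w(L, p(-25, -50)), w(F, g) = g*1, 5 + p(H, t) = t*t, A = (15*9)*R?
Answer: -1/4644612160 ≈ -2.1530e-10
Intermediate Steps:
R = -2 (R = -1/4*8 = -2)
A = -270 (A = (15*9)*(-2) = 135*(-2) = -270)
L = -1/270 (L = 1/(-270) = -1/270 ≈ -0.0037037)
p(H, t) = -5 + t**2 (p(H, t) = -5 + t*t = -5 + t**2)
w(F, g) = g
T = 1/2495 (T = 1/(-5 + (-50)**2) = 1/(-5 + 2500) = 1/2495 ≈ 0.00040080)
T/(-1861568) = (1/2495)/(-1861568) = (1/2495)*(-1/1861568) = -1/4644612160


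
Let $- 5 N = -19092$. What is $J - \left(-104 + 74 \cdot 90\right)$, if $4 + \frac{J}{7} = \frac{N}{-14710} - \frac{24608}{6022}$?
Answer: $- \frac{732411750842}{110729525} \approx -6614.4$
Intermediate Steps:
$N = \frac{19092}{5}$ ($N = \left(- \frac{1}{5}\right) \left(-19092\right) = \frac{19092}{5} \approx 3818.4$)
$J = - \frac{6468984942}{110729525}$ ($J = -28 + 7 \left(\frac{19092}{5 \left(-14710\right)} - \frac{24608}{6022}\right) = -28 + 7 \left(\frac{19092}{5} \left(- \frac{1}{14710}\right) - \frac{12304}{3011}\right) = -28 + 7 \left(- \frac{9546}{36775} - \frac{12304}{3011}\right) = -28 + 7 \left(- \frac{481222606}{110729525}\right) = -28 - \frac{3368558242}{110729525} = - \frac{6468984942}{110729525} \approx -58.422$)
$J - \left(-104 + 74 \cdot 90\right) = - \frac{6468984942}{110729525} - \left(-104 + 74 \cdot 90\right) = - \frac{6468984942}{110729525} - \left(-104 + 6660\right) = - \frac{6468984942}{110729525} - 6556 = - \frac{732411750842}{110729525}$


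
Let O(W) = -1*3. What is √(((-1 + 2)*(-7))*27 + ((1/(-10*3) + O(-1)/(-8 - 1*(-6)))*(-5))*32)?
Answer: I*√3813/3 ≈ 20.583*I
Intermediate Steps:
O(W) = -3
√(((-1 + 2)*(-7))*27 + ((1/(-10*3) + O(-1)/(-8 - 1*(-6)))*(-5))*32) = √(((-1 + 2)*(-7))*27 + ((1/(-10*3) - 3/(-8 - 1*(-6)))*(-5))*32) = √((1*(-7))*27 + ((-⅒*⅓ - 3/(-8 + 6))*(-5))*32) = √(-7*27 + ((-1/30 - 3/(-2))*(-5))*32) = √(-189 + ((-1/30 - 3*(-½))*(-5))*32) = √(-189 + ((-1/30 + 3/2)*(-5))*32) = √(-189 + ((22/15)*(-5))*32) = √(-189 - 22/3*32) = √(-189 - 704/3) = √(-1271/3) = I*√3813/3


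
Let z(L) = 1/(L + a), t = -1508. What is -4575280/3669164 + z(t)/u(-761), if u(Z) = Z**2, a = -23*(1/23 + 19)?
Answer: -1289050215517411/1033758948436606 ≈ -1.2470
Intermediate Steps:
a = -438 (a = -23*(1/23 + 19) = -23*438/23 = -438)
z(L) = 1/(-438 + L) (z(L) = 1/(L - 438) = 1/(-438 + L))
-4575280/3669164 + z(t)/u(-761) = -4575280/3669164 + 1/((-438 - 1508)*((-761)**2)) = -4575280*1/3669164 + 1/(-1946*579121) = -1143820/917291 - 1/1946*1/579121 = -1143820/917291 - 1/1126969466 = -1289050215517411/1033758948436606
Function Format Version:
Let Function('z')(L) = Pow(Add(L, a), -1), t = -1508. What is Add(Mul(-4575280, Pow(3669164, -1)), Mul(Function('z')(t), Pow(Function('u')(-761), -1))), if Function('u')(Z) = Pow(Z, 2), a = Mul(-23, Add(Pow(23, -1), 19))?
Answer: Rational(-1289050215517411, 1033758948436606) ≈ -1.2470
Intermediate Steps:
a = -438 (a = Mul(-23, Add(Rational(1, 23), 19)) = Mul(-23, Rational(438, 23)) = -438)
Function('z')(L) = Pow(Add(-438, L), -1) (Function('z')(L) = Pow(Add(L, -438), -1) = Pow(Add(-438, L), -1))
Add(Mul(-4575280, Pow(3669164, -1)), Mul(Function('z')(t), Pow(Function('u')(-761), -1))) = Add(Mul(-4575280, Pow(3669164, -1)), Mul(Pow(Add(-438, -1508), -1), Pow(Pow(-761, 2), -1))) = Add(Mul(-4575280, Rational(1, 3669164)), Mul(Pow(-1946, -1), Pow(579121, -1))) = Add(Rational(-1143820, 917291), Mul(Rational(-1, 1946), Rational(1, 579121))) = Add(Rational(-1143820, 917291), Rational(-1, 1126969466)) = Rational(-1289050215517411, 1033758948436606)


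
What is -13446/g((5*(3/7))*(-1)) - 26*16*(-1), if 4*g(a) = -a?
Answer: -123416/5 ≈ -24683.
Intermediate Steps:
g(a) = -a/4 (g(a) = (-a)/4 = -a/4)
-13446/g((5*(3/7))*(-1)) - 26*16*(-1) = -13446/((-5*(3/7)*(-1)/4)) - 26*16*(-1) = -13446/((-5*(3*(⅐))*(-1)/4)) - 416*(-1) = -13446/((-5*(3/7)*(-1)/4)) + 416 = -13446/((-15*(-1)/28)) + 416 = -13446/((-¼*(-15/7))) + 416 = -13446/15/28 + 416 = -13446*28/15 + 416 = -125496/5 + 416 = -123416/5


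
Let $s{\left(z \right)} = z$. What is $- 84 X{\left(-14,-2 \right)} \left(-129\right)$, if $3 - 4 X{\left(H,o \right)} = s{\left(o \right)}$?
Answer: $13545$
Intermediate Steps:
$X{\left(H,o \right)} = \frac{3}{4} - \frac{o}{4}$
$- 84 X{\left(-14,-2 \right)} \left(-129\right) = - 84 \left(\frac{3}{4} - - \frac{1}{2}\right) \left(-129\right) = - 84 \left(\frac{3}{4} + \frac{1}{2}\right) \left(-129\right) = \left(-84\right) \frac{5}{4} \left(-129\right) = \left(-105\right) \left(-129\right) = 13545$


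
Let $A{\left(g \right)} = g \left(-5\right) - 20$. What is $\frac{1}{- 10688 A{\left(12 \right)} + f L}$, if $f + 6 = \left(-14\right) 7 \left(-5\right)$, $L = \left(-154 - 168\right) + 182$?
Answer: $\frac{1}{787280} \approx 1.2702 \cdot 10^{-6}$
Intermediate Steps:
$A{\left(g \right)} = -20 - 5 g$ ($A{\left(g \right)} = - 5 g - 20 = -20 - 5 g$)
$L = -140$ ($L = -322 + 182 = -140$)
$f = 484$ ($f = -6 + \left(-14\right) 7 \left(-5\right) = -6 - -490 = -6 + 490 = 484$)
$\frac{1}{- 10688 A{\left(12 \right)} + f L} = \frac{1}{- 10688 \left(-20 - 60\right) + 484 \left(-140\right)} = \frac{1}{- 10688 \left(-20 - 60\right) - 67760} = \frac{1}{\left(-10688\right) \left(-80\right) - 67760} = \frac{1}{855040 - 67760} = \frac{1}{787280}$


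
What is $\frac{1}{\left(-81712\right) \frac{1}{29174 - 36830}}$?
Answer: $\frac{957}{10214} \approx 0.093695$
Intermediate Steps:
$\frac{1}{\left(-81712\right) \frac{1}{29174 - 36830}} = \frac{1}{\left(-81712\right) \frac{1}{-7656}} = \frac{1}{\left(-81712\right) \left(- \frac{1}{7656}\right)} = \frac{1}{\frac{10214}{957}} = \frac{957}{10214}$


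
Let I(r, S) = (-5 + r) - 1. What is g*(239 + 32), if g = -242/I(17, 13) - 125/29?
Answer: -206773/29 ≈ -7130.1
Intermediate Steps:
I(r, S) = -6 + r
g = -763/29 (g = -242/(-6 + 17) - 125/29 = -242/11 - 125*1/29 = -242*1/11 - 125/29 = -22 - 125/29 = -763/29 ≈ -26.310)
g*(239 + 32) = -763*(239 + 32)/29 = -763/29*271 = -206773/29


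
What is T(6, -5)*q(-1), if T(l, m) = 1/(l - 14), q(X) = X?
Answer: ⅛ ≈ 0.12500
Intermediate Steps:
T(l, m) = 1/(-14 + l)
T(6, -5)*q(-1) = -1/(-14 + 6) = -1/(-8) = -⅛*(-1) = ⅛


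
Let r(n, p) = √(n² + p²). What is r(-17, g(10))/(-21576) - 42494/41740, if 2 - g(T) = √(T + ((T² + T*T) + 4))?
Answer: -21247/20870 - √(507 - 4*√214)/21576 ≈ -1.0190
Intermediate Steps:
g(T) = 2 - √(4 + T + 2*T²) (g(T) = 2 - √(T + ((T² + T*T) + 4)) = 2 - √(T + ((T² + T²) + 4)) = 2 - √(T + (2*T² + 4)) = 2 - √(T + (4 + 2*T²)) = 2 - √(4 + T + 2*T²))
r(-17, g(10))/(-21576) - 42494/41740 = √((-17)² + (2 - √(4 + 10 + 2*10²))²)/(-21576) - 42494/41740 = √(289 + (2 - √(4 + 10 + 2*100))²)*(-1/21576) - 42494*1/41740 = √(289 + (2 - √(4 + 10 + 200))²)*(-1/21576) - 21247/20870 = √(289 + (2 - √214)²)*(-1/21576) - 21247/20870 = -√(289 + (2 - √214)²)/21576 - 21247/20870 = -21247/20870 - √(289 + (2 - √214)²)/21576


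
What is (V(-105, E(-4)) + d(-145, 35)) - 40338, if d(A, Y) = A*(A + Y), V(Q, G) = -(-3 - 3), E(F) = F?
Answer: -24382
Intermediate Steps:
V(Q, G) = 6 (V(Q, G) = -1*(-6) = 6)
(V(-105, E(-4)) + d(-145, 35)) - 40338 = (6 - 145*(-145 + 35)) - 40338 = (6 - 145*(-110)) - 40338 = (6 + 15950) - 40338 = 15956 - 40338 = -24382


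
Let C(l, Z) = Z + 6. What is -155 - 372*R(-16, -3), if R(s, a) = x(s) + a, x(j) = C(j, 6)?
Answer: -3503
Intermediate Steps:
C(l, Z) = 6 + Z
x(j) = 12 (x(j) = 6 + 6 = 12)
R(s, a) = 12 + a
-155 - 372*R(-16, -3) = -155 - 372*(12 - 3) = -155 - 372*9 = -155 - 3348 = -3503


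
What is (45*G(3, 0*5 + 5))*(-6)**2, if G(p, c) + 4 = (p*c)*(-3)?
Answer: -79380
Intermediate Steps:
G(p, c) = -4 - 3*c*p (G(p, c) = -4 + (p*c)*(-3) = -4 + (c*p)*(-3) = -4 - 3*c*p)
(45*G(3, 0*5 + 5))*(-6)**2 = (45*(-4 - 3*(0*5 + 5)*3))*(-6)**2 = (45*(-4 - 3*(0 + 5)*3))*36 = (45*(-4 - 3*5*3))*36 = (45*(-4 - 45))*36 = (45*(-49))*36 = -2205*36 = -79380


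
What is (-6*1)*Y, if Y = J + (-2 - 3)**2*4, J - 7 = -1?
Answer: -636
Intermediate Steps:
J = 6 (J = 7 - 1 = 6)
Y = 106 (Y = 6 + (-2 - 3)**2*4 = 6 + (-5)**2*4 = 6 + 25*4 = 6 + 100 = 106)
(-6*1)*Y = -6*1*106 = -6*106 = -636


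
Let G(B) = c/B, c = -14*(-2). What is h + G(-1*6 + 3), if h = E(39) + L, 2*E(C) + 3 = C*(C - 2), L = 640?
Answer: 4052/3 ≈ 1350.7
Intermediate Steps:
c = 28
G(B) = 28/B
E(C) = -3/2 + C*(-2 + C)/2 (E(C) = -3/2 + (C*(C - 2))/2 = -3/2 + (C*(-2 + C))/2 = -3/2 + C*(-2 + C)/2)
h = 1360 (h = (-3/2 + (½)*39² - 1*39) + 640 = (-3/2 + (½)*1521 - 39) + 640 = (-3/2 + 1521/2 - 39) + 640 = 720 + 640 = 1360)
h + G(-1*6 + 3) = 1360 + 28/(-1*6 + 3) = 1360 + 28/(-6 + 3) = 1360 + 28/(-3) = 1360 + 28*(-⅓) = 1360 - 28/3 = 4052/3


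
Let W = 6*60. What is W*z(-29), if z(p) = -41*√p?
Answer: -14760*I*√29 ≈ -79485.0*I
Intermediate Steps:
W = 360
W*z(-29) = 360*(-41*I*√29) = -14760*I*√29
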